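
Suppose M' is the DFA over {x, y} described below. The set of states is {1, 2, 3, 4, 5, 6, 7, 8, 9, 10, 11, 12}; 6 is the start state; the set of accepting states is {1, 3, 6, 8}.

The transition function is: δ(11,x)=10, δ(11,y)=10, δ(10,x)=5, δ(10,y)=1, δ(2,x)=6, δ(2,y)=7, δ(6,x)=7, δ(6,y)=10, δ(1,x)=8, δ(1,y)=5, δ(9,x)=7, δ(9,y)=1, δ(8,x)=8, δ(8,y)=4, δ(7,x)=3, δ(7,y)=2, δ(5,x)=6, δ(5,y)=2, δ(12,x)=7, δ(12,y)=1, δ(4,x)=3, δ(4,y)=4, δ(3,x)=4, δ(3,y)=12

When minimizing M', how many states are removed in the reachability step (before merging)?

2

Starting at 6 and following transitions, the reachable set is {1, 2, 3, 4, 5, 6, 7, 8, 10, 12}. That leaves 9, 11 unreachable — 2 in total.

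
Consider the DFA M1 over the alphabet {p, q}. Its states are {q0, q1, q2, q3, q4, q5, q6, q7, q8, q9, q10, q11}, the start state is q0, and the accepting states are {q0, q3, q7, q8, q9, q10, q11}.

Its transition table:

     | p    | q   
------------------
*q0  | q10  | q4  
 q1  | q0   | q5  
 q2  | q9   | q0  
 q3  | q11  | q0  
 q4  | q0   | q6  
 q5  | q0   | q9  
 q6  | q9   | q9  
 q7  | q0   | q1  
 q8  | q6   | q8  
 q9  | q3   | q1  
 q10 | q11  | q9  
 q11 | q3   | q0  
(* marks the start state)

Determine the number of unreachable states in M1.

3

BFS from q0 reaches {q0, q1, q3, q4, q5, q6, q9, q10, q11}; the 3 state(s) q2, q7, q8 are never visited.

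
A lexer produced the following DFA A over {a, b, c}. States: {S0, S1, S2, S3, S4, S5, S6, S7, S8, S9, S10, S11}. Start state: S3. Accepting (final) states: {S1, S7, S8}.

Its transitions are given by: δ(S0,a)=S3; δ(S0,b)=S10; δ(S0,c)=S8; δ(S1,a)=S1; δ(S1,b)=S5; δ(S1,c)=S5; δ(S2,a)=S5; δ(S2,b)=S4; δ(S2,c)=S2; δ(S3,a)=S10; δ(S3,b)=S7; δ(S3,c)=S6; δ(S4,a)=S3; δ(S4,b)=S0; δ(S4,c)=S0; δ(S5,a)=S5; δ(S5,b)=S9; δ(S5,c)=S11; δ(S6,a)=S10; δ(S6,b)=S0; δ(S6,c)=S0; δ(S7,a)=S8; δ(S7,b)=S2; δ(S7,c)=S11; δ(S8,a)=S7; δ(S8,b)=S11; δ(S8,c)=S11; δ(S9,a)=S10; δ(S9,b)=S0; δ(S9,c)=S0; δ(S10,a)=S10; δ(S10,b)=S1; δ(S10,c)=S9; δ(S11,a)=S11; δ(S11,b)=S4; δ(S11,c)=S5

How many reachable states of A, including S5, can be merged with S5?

P0 = {S1,S7,S8} | {S0,S2,S3,S4,S5,S6,S9,S10,S11}.
Refine {S0,S2,S3,S4,S5,S6,S9,S10,S11} on symbol b: members go to different blocks, giving {S0,S2,S4,S5,S6,S9,S11} and {S3,S10}.
Refine {S0,S2,S4,S5,S6,S9,S11} on symbol a: members go to different blocks, giving {S0,S4,S6,S9} and {S2,S5,S11}.
On input b, block {S0,S4,S6,S9} splits into {S4,S6,S9} and {S0}.
The partition is now stable with 5 blocks: {S1,S7,S8} | {S4,S6,S9} | {S3,S10} | {S2,S5,S11} | {S0}.
The equivalence class containing S5 is {S2,S5,S11}, of size 3.

3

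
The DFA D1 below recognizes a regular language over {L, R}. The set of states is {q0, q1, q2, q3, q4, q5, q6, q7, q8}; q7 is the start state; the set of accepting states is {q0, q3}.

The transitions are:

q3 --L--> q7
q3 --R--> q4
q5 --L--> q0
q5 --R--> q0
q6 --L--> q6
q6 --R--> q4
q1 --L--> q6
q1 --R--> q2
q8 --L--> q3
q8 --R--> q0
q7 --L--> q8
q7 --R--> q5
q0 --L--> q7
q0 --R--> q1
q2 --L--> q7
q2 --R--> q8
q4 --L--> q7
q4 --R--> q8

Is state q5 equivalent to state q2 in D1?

No

Initial partition by acceptance: {q0,q3} | {q1,q2,q4,q5,q6,q7,q8}.
Refine {q1,q2,q4,q5,q6,q7,q8} on symbol L: members go to different blocks, giving {q1,q2,q4,q6,q7} and {q5,q8}.
Refine {q1,q2,q4,q6,q7} on symbol L: members go to different blocks, giving {q1,q2,q4,q6} and {q7}.
Refine {q1,q2,q4,q6} on symbol L: members go to different blocks, giving {q1,q6} and {q2,q4}.
Split {q0,q3} by δ(·,R) → {q0} and {q3}.
Refine {q5,q8} on symbol L: members go to different blocks, giving {q5} and {q8}.
The partition is now stable with 7 blocks: {q0} | {q1,q6} | {q5} | {q7} | {q2,q4} | {q3} | {q8}.
q5 and q2 end up in different blocks, so they are distinguishable. For instance, the string 'L' is accepted from only q5.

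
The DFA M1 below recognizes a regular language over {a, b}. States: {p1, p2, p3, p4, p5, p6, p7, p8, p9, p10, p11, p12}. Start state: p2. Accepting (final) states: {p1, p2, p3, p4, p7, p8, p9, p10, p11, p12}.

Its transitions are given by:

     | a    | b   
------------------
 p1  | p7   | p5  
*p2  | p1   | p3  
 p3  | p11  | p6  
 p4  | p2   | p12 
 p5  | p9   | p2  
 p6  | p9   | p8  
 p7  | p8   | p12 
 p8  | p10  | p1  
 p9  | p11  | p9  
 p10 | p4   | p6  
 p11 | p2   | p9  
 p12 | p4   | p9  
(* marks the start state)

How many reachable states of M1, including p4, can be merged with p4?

P0 = {p1,p2,p3,p4,p7,p8,p9,p10,p11,p12} | {p5,p6}.
Refine {p1,p2,p3,p4,p7,p8,p9,p10,p11,p12} on symbol b: members go to different blocks, giving {p2,p4,p7,p8,p9,p11,p12} and {p1,p3,p10}.
Split {p2,p4,p7,p8,p9,p11,p12} by δ(·,a) → {p4,p7,p9,p11,p12} and {p2,p8}.
On input a, block {p4,p7,p9,p11,p12} splits into {p4,p7,p11} and {p9,p12}.
The partition is now stable with 5 blocks: {p4,p7,p11} | {p5,p6} | {p1,p3,p10} | {p2,p8} | {p9,p12}.
The equivalence class containing p4 is {p4,p7,p11}, of size 3.

3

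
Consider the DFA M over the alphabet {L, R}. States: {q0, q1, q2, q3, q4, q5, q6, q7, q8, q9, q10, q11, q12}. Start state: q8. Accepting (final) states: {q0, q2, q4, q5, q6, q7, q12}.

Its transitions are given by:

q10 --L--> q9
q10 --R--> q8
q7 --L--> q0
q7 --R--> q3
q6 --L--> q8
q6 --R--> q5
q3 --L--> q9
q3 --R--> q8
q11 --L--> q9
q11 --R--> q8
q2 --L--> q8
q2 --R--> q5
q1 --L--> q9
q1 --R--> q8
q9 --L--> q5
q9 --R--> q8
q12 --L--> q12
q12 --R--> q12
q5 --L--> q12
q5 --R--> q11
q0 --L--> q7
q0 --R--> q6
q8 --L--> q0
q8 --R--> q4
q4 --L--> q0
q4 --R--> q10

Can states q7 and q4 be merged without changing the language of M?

Yes

Reachable states from the start: {q0,q3,q4,q5,q6,q7,q8,q9,q10,q11,q12}. Unreachable: {q1,q2} — drop them.
Initial partition by acceptance: {q0,q4,q5,q6,q7,q12} | {q3,q8,q9,q10,q11}.
Split {q0,q4,q5,q6,q7,q12} by δ(·,L) → {q0,q4,q5,q7,q12} and {q6}.
Refine {q0,q4,q5,q7,q12} on symbol R: members go to different blocks, giving {q4,q5,q7} and {q0} and {q12}.
Refine {q4,q5,q7} on symbol L: members go to different blocks, giving {q4,q7} and {q5}.
Refine {q3,q8,q9,q10,q11} on symbol L: members go to different blocks, giving {q3,q10,q11} and {q8} and {q9}.
The partition is now stable with 8 blocks: {q4,q7} | {q3,q10,q11} | {q6} | {q0} | {q12} | {q5} | {q8} | {q9}.
q7 and q4 lie in the same block of the stable partition, so they are equivalent — no string distinguishes them.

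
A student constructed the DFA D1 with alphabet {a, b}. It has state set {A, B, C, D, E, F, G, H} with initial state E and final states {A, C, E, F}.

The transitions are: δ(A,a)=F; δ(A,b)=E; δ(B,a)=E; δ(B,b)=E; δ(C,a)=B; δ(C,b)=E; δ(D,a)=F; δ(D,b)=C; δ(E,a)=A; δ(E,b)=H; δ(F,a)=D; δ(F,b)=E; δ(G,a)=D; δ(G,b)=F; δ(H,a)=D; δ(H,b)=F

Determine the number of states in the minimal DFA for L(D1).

7

Reachable states from the start: {A,B,C,D,E,F,H}. Unreachable: {G} — drop them.
Start with accepting vs non-accepting: {A,C,E,F} | {B,D,H}.
On input a, block {A,C,E,F} splits into {A,E} and {C,F}.
Refine {A,E} on symbol a: members go to different blocks, giving {A} and {E}.
On input a, block {B,D,H} splits into {B} and {D} and {H}.
On input a, block {C,F} splits into {C} and {F}.
Stable partition: {A} | {B} | {C} | {E} | {D} | {H} | {F} — 7 equivalence classes.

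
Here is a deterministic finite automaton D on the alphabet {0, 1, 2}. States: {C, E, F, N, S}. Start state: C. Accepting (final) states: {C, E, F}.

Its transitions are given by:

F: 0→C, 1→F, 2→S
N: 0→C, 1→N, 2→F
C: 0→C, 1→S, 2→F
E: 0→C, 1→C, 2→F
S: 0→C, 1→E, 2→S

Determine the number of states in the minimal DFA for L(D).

States {N} cannot be reached from the start state, so discard them.
Start with accepting vs non-accepting: {C,E,F} | {S}.
On input 1, block {C,E,F} splits into {E,F} and {C}.
Split {E,F} by δ(·,1) → {E} and {F}.
Stable partition: {E} | {S} | {C} | {F} — 4 equivalence classes.

4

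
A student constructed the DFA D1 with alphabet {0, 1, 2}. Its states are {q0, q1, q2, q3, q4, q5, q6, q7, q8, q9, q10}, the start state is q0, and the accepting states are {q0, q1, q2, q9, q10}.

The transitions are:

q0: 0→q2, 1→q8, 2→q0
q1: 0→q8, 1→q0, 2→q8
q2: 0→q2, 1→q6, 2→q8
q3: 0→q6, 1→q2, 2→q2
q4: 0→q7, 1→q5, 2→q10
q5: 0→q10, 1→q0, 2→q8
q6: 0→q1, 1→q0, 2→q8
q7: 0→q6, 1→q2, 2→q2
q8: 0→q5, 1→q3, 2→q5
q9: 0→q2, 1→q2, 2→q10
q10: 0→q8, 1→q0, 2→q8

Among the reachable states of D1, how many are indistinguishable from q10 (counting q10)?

2

States {q4,q7,q9} cannot be reached from the start state, so discard them.
Start with accepting vs non-accepting: {q0,q1,q2,q10} | {q3,q5,q6,q8}.
Refine {q0,q1,q2,q10} on symbol 0: members go to different blocks, giving {q0,q2} and {q1,q10}.
Refine {q0,q2} on symbol 2: members go to different blocks, giving {q0} and {q2}.
Split {q3,q5,q6,q8} by δ(·,0) → {q3,q8} and {q5,q6}.
On input 1, block {q3,q8} splits into {q3} and {q8}.
The partition is now stable with 6 blocks: {q0} | {q3} | {q1,q10} | {q2} | {q5,q6} | {q8}.
The equivalence class containing q10 is {q1,q10}, of size 2.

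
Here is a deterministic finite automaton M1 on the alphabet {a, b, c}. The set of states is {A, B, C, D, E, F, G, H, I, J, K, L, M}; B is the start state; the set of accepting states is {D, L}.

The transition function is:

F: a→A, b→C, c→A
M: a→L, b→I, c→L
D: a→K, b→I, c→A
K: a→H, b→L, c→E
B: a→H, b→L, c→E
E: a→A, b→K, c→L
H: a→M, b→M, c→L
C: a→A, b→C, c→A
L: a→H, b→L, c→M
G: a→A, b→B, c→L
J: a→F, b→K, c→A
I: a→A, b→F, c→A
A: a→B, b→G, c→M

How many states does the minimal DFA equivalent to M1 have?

States {D,J} cannot be reached from the start state, so discard them.
Initial partition by acceptance: {L} | {A,B,C,E,F,G,H,I,K,M}.
Refine {A,B,C,E,F,G,H,I,K,M} on symbol a: members go to different blocks, giving {A,B,C,E,F,G,H,I,K} and {M}.
Split {A,B,C,E,F,G,H,I,K} by δ(·,a) → {A,B,C,E,F,G,I,K} and {H}.
Split {A,B,C,E,F,G,I,K} by δ(·,a) → {A,C,E,F,G,I} and {B,K}.
On input a, block {A,C,E,F,G,I} splits into {C,E,F,G,I} and {A}.
Refine {C,E,F,G,I} on symbol b: members go to different blocks, giving {C,F,I} and {E,G}.
No further refinement is possible. Final partition (7 blocks): {L} | {C,F,I} | {M} | {H} | {B,K} | {A} | {E,G}.

7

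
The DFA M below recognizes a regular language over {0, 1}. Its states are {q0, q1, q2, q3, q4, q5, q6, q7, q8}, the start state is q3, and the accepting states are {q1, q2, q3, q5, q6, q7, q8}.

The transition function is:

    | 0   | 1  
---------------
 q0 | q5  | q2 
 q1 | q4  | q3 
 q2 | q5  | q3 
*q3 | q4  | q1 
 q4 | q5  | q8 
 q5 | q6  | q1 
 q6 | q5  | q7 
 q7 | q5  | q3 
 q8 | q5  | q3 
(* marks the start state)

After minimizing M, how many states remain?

5

Reachable states from the start: {q1,q3,q4,q5,q6,q7,q8}. Unreachable: {q0,q2} — drop them.
Start with accepting vs non-accepting: {q1,q3,q5,q6,q7,q8} | {q4}.
Split {q1,q3,q5,q6,q7,q8} by δ(·,0) → {q5,q6,q7,q8} and {q1,q3}.
Split {q5,q6,q7,q8} by δ(·,1) → {q5,q7,q8} and {q6}.
Split {q5,q7,q8} by δ(·,0) → {q7,q8} and {q5}.
The partition is now stable with 5 blocks: {q7,q8} | {q4} | {q1,q3} | {q6} | {q5}.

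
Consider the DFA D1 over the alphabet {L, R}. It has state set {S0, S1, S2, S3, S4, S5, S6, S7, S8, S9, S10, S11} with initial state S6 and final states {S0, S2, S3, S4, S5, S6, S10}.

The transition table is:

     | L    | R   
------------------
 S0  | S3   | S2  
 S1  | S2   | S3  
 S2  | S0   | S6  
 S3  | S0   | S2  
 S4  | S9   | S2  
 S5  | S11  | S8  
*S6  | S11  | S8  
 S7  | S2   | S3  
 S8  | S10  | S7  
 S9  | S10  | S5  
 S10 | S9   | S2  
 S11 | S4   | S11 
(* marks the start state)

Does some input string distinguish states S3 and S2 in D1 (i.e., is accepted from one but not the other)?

States {S1} cannot be reached from the start state, so discard them.
Start with accepting vs non-accepting: {S0,S2,S3,S4,S5,S6,S10} | {S7,S8,S9,S11}.
Split {S0,S2,S3,S4,S5,S6,S10} by δ(·,L) → {S4,S5,S6,S10} and {S0,S2,S3}.
Refine {S4,S5,S6,S10} on symbol R: members go to different blocks, giving {S4,S10} and {S5,S6}.
Split {S7,S8,S9,S11} by δ(·,L) → {S8,S9,S11} and {S7}.
On input R, block {S8,S9,S11} splits into {S8} and {S9} and {S11}.
On input R, block {S0,S2,S3} splits into {S0,S3} and {S2}.
No further refinement is possible. Final partition (8 blocks): {S4,S10} | {S8} | {S0,S3} | {S5,S6} | {S7} | {S9} | {S11} | {S2}.
S3 and S2 end up in different blocks, so they are distinguishable. For instance, the string 'RL' is accepted from only S3.

Yes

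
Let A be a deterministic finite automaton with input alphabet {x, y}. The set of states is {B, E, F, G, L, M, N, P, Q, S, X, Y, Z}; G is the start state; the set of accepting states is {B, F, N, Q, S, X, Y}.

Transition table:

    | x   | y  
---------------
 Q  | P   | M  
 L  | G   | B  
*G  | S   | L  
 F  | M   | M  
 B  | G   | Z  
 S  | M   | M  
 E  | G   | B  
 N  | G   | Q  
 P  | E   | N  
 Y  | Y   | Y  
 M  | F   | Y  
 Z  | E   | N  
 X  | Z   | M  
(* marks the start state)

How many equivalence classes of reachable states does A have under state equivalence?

Reachable states from the start: {B,E,F,G,L,M,N,P,Q,S,Y,Z}. Unreachable: {X} — drop them.
Start with accepting vs non-accepting: {B,F,N,Q,S,Y} | {E,G,L,M,P,Z}.
Refine {B,F,N,Q,S,Y} on symbol x: members go to different blocks, giving {B,F,N,Q,S} and {Y}.
On input y, block {B,F,N,Q,S} splits into {B,F,Q,S} and {N}.
Refine {E,G,L,M,P,Z} on symbol x: members go to different blocks, giving {E,L,P,Z} and {G,M}.
On input x, block {B,F,Q,S} splits into {B,F,S} and {Q}.
Refine {B,F,S} on symbol y: members go to different blocks, giving {F,S} and {B}.
Split {E,L,P,Z} by δ(·,x) → {E,L} and {P,Z}.
Refine {G,M} on symbol y: members go to different blocks, giving {M} and {G}.
Stable partition: {F,S} | {E,L} | {Y} | {N} | {M} | {Q} | {B} | {P,Z} | {G} — 9 equivalence classes.

9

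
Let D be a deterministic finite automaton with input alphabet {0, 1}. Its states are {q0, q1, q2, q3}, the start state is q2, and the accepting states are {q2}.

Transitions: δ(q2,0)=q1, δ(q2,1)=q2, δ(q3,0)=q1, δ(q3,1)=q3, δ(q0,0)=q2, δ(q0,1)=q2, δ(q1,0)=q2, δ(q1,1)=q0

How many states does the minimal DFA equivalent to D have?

3

States {q3} cannot be reached from the start state, so discard them.
P0 = {q2} | {q0,q1}.
Refine {q0,q1} on symbol 1: members go to different blocks, giving {q0} and {q1}.
Stable partition: {q2} | {q0} | {q1} — 3 equivalence classes.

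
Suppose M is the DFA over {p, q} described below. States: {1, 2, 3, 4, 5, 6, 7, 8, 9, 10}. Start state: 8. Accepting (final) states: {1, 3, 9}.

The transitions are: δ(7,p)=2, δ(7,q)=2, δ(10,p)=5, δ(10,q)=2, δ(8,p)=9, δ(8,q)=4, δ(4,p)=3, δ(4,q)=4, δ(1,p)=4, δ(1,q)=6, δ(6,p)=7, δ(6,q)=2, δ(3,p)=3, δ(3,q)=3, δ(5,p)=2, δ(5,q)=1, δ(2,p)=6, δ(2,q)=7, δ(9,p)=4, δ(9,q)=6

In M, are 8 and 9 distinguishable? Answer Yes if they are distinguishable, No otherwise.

States {1,5,10} cannot be reached from the start state, so discard them.
Initial partition by acceptance: {3,9} | {2,4,6,7,8}.
On input p, block {3,9} splits into {3} and {9}.
Refine {2,4,6,7,8} on symbol p: members go to different blocks, giving {2,6,7} and {4} and {8}.
Stable partition: {3} | {2,6,7} | {9} | {4} | {8} — 5 equivalence classes.
8 and 9 end up in different blocks, so they are distinguishable. For instance, the string 'ε' is accepted from only 9.

Yes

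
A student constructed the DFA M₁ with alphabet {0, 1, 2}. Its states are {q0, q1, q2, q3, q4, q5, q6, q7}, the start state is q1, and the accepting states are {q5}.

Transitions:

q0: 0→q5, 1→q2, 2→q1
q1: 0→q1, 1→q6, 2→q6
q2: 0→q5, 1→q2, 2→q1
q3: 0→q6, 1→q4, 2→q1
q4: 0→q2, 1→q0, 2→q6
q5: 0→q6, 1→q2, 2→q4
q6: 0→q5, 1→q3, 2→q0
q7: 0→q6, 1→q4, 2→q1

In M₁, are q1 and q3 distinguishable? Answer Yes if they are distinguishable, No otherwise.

Yes

Reachable states from the start: {q0,q1,q2,q3,q4,q5,q6}. Unreachable: {q7} — drop them.
Start with accepting vs non-accepting: {q5} | {q0,q1,q2,q3,q4,q6}.
On input 0, block {q0,q1,q2,q3,q4,q6} splits into {q0,q2,q6} and {q1,q3,q4}.
Refine {q0,q2,q6} on symbol 1: members go to different blocks, giving {q0,q2} and {q6}.
Split {q1,q3,q4} by δ(·,0) → {q1} and {q3} and {q4}.
No further refinement is possible. Final partition (6 blocks): {q5} | {q0,q2} | {q1} | {q6} | {q3} | {q4}.
q1 and q3 end up in different blocks, so they are distinguishable. For instance, the string '00' is accepted from only q3.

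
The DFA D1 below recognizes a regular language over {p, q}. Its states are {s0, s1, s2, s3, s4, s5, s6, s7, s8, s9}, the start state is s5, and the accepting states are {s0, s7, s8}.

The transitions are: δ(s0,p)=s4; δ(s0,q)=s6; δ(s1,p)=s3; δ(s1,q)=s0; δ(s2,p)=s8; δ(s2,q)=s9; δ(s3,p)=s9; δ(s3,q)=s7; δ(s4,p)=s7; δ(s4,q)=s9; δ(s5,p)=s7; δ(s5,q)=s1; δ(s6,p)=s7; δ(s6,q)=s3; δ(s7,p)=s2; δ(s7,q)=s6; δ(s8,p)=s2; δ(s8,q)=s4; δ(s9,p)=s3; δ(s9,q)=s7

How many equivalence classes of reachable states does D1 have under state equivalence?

3

P0 = {s0,s7,s8} | {s1,s2,s3,s4,s5,s6,s9}.
On input p, block {s1,s2,s3,s4,s5,s6,s9} splits into {s2,s4,s5,s6} and {s1,s3,s9}.
Stable partition: {s0,s7,s8} | {s2,s4,s5,s6} | {s1,s3,s9} — 3 equivalence classes.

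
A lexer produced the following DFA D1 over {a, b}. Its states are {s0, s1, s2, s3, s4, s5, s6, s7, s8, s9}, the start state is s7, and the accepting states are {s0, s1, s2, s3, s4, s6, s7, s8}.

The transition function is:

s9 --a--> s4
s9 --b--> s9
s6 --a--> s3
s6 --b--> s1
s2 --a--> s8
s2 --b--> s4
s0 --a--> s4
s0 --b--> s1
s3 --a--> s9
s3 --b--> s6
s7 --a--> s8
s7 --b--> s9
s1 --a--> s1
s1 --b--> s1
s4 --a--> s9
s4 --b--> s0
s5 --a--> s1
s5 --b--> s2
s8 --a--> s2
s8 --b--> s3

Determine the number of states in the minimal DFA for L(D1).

6

Reachable states from the start: {s0,s1,s2,s3,s4,s6,s7,s8,s9}. Unreachable: {s5} — drop them.
Start with accepting vs non-accepting: {s0,s1,s2,s3,s4,s6,s7,s8} | {s9}.
Split {s0,s1,s2,s3,s4,s6,s7,s8} by δ(·,a) → {s0,s1,s2,s6,s7,s8} and {s3,s4}.
Refine {s0,s1,s2,s6,s7,s8} on symbol a: members go to different blocks, giving {s1,s2,s7,s8} and {s0,s6}.
Split {s1,s2,s7,s8} by δ(·,b) → {s2,s8} and {s1} and {s7}.
No further refinement is possible. Final partition (6 blocks): {s2,s8} | {s9} | {s3,s4} | {s0,s6} | {s1} | {s7}.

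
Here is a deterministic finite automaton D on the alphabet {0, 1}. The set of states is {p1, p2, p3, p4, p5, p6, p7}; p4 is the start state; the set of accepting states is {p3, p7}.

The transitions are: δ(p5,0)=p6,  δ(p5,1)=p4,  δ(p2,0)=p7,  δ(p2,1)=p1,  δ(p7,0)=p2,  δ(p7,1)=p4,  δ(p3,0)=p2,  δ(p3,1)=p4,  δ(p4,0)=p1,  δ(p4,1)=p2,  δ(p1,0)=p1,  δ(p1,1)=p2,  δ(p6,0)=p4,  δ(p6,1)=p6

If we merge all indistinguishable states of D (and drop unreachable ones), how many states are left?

3

States {p3,p5,p6} cannot be reached from the start state, so discard them.
Start with accepting vs non-accepting: {p7} | {p1,p2,p4}.
Refine {p1,p2,p4} on symbol 0: members go to different blocks, giving {p1,p4} and {p2}.
Stable partition: {p7} | {p1,p4} | {p2} — 3 equivalence classes.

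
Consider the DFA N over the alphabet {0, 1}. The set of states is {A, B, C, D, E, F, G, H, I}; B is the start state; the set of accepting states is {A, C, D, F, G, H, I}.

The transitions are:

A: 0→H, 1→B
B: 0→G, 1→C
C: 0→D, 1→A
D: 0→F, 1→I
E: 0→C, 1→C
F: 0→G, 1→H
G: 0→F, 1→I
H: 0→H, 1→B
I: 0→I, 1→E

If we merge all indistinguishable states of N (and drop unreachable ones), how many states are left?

3

Every state is reachable, so we keep all 9.
Start with accepting vs non-accepting: {A,C,D,F,G,H,I} | {B,E}.
On input 1, block {A,C,D,F,G,H,I} splits into {C,D,F,G} and {A,H,I}.
No further refinement is possible. Final partition (3 blocks): {C,D,F,G} | {B,E} | {A,H,I}.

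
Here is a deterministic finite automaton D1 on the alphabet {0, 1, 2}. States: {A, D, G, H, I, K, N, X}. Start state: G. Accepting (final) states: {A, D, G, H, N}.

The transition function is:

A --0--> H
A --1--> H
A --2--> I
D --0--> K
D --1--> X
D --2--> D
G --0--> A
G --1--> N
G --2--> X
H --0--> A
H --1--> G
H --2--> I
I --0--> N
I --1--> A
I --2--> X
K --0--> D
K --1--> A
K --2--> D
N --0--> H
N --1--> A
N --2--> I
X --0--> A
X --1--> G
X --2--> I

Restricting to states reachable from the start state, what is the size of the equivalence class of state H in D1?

4

First remove the unreachable states {D,K}; 6 states remain.
Initial partition by acceptance: {A,G,H,N} | {I,X}.
No further refinement is possible. Final partition (2 blocks): {A,G,H,N} | {I,X}.
The equivalence class containing H is {A,G,H,N}, of size 4.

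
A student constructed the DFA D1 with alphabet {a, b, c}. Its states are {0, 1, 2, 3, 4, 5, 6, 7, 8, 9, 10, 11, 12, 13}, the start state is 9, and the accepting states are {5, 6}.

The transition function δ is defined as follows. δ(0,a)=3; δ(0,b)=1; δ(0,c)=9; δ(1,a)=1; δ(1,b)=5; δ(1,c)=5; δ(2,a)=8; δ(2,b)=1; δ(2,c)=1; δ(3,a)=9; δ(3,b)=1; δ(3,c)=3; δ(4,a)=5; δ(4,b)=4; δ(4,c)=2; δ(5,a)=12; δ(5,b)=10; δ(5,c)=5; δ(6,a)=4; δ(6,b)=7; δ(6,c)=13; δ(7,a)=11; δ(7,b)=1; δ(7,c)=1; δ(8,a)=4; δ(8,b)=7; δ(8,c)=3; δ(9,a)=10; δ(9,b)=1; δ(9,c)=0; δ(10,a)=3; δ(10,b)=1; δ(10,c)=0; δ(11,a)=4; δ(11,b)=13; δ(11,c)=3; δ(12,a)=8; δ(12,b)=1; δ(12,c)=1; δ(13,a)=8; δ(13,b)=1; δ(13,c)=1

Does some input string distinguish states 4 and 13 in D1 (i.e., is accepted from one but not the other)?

First remove the unreachable states {6}; 13 states remain.
P0 = {5} | {0,1,2,3,4,7,8,9,10,11,12,13}.
Split {0,1,2,3,4,7,8,9,10,11,12,13} by δ(·,a) → {0,1,2,3,7,8,9,10,11,12,13} and {4}.
Split {0,1,2,3,7,8,9,10,11,12,13} by δ(·,a) → {0,1,2,3,7,9,10,12,13} and {8,11}.
Split {0,1,2,3,7,9,10,12,13} by δ(·,a) → {0,1,3,9,10} and {2,7,12,13}.
On input b, block {0,1,3,9,10} splits into {0,3,9,10} and {1}.
No further refinement is possible. Final partition (6 blocks): {5} | {0,3,9,10} | {4} | {8,11} | {2,7,12,13} | {1}.
4 and 13 end up in different blocks, so they are distinguishable. For instance, the string 'a' is accepted from only 4.

Yes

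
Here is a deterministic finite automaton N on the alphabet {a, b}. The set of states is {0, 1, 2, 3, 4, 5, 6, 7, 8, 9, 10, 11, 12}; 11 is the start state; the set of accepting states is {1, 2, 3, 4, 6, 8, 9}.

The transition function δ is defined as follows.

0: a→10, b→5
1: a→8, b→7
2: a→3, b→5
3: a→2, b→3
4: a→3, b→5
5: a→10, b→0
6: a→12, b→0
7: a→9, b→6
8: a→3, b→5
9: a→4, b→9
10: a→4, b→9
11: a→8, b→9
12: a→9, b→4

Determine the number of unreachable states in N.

4

BFS from 11 reaches {0, 2, 3, 4, 5, 8, 9, 10, 11}; the 4 state(s) 1, 6, 7, 12 are never visited.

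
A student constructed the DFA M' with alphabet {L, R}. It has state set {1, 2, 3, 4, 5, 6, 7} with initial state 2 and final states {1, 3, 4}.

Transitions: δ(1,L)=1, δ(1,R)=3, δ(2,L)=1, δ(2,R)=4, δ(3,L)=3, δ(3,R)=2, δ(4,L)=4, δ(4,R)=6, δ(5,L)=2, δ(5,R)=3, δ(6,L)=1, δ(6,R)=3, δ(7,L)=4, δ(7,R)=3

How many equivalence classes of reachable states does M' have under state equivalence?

Reachable states from the start: {1,2,3,4,6}. Unreachable: {5,7} — drop them.
P0 = {1,3,4} | {2,6}.
Refine {1,3,4} on symbol R: members go to different blocks, giving {3,4} and {1}.
Stable partition: {3,4} | {2,6} | {1} — 3 equivalence classes.

3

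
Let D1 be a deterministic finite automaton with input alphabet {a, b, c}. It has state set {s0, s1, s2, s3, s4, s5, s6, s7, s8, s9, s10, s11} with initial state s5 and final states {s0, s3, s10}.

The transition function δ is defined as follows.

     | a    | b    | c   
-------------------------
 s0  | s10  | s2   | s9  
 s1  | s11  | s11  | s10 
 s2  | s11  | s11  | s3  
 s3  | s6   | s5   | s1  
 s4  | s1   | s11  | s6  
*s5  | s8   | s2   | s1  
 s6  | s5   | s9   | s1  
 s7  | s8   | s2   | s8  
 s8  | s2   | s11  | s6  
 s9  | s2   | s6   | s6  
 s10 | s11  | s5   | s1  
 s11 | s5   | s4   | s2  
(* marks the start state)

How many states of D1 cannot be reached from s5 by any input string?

2

Starting at s5 and following transitions, the reachable set is {s1, s2, s3, s4, s5, s6, s8, s9, s10, s11}. That leaves s0, s7 unreachable — 2 in total.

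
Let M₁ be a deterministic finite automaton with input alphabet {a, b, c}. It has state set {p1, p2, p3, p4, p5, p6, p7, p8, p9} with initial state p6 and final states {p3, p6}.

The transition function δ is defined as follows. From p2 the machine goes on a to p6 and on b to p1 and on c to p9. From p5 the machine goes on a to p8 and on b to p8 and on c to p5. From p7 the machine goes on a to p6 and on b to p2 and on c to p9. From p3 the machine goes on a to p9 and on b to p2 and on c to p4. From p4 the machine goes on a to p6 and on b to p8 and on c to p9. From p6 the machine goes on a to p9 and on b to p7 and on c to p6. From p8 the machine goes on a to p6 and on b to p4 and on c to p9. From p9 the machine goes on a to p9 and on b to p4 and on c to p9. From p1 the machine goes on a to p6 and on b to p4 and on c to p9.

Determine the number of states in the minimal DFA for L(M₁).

States {p3,p5} cannot be reached from the start state, so discard them.
Start with accepting vs non-accepting: {p6} | {p1,p2,p4,p7,p8,p9}.
On input a, block {p1,p2,p4,p7,p8,p9} splits into {p1,p2,p4,p7,p8} and {p9}.
Stable partition: {p6} | {p1,p2,p4,p7,p8} | {p9} — 3 equivalence classes.

3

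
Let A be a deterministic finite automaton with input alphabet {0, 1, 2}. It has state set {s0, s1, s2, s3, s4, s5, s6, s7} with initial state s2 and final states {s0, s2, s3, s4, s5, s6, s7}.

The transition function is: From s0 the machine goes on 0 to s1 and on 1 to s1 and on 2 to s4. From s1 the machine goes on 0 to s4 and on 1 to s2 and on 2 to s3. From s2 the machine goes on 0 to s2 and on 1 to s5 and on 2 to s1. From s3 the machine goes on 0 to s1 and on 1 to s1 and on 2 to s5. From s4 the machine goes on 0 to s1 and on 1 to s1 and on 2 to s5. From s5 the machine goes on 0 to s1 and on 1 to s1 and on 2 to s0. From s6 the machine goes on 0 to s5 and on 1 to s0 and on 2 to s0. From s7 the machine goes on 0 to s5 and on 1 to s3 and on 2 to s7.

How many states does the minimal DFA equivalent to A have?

States {s6,s7} cannot be reached from the start state, so discard them.
Start with accepting vs non-accepting: {s0,s2,s3,s4,s5} | {s1}.
Refine {s0,s2,s3,s4,s5} on symbol 0: members go to different blocks, giving {s0,s3,s4,s5} and {s2}.
Stable partition: {s0,s3,s4,s5} | {s1} | {s2} — 3 equivalence classes.

3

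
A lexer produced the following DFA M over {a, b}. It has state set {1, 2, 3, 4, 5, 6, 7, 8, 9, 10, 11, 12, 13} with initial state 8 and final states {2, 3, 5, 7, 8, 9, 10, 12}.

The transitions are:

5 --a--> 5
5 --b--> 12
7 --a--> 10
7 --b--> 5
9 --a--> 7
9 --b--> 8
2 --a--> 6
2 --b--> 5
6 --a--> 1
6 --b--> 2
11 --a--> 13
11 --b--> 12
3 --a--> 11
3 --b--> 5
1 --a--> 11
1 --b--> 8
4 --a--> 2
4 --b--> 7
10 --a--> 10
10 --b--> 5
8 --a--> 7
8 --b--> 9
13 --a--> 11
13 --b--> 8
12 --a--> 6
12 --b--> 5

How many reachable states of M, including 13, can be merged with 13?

2

States {3,4} cannot be reached from the start state, so discard them.
Start with accepting vs non-accepting: {2,5,7,8,9,10,12} | {1,6,11,13}.
Refine {2,5,7,8,9,10,12} on symbol a: members go to different blocks, giving {5,7,8,9,10} and {2,12}.
Split {5,7,8,9,10} by δ(·,b) → {7,8,9,10} and {5}.
Refine {7,8,9,10} on symbol b: members go to different blocks, giving {7,10} and {8,9}.
Refine {1,6,11,13} on symbol b: members go to different blocks, giving {1,13} and {6,11}.
Stable partition: {7,10} | {1,13} | {2,12} | {5} | {8,9} | {6,11} — 6 equivalence classes.
State 13 belongs to the block {1,13}, which has 2 states.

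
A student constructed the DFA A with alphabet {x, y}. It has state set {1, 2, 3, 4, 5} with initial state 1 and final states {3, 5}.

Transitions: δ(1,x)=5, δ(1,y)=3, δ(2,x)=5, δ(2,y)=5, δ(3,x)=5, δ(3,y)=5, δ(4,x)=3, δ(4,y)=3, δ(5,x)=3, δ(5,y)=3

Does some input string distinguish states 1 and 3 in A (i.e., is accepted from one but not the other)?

Reachable states from the start: {1,3,5}. Unreachable: {2,4} — drop them.
P0 = {3,5} | {1}.
No further refinement is possible. Final partition (2 blocks): {3,5} | {1}.
1 and 3 end up in different blocks, so they are distinguishable. For instance, the string 'ε' is accepted from only 3.

Yes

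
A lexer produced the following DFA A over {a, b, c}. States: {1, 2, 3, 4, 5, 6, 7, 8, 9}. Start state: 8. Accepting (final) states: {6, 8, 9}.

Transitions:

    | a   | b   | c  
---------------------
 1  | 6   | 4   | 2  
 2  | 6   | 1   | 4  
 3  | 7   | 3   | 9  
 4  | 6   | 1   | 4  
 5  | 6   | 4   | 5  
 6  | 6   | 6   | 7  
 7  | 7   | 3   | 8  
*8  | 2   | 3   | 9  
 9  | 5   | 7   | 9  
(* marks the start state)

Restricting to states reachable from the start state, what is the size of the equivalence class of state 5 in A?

4

Every state is reachable, so we keep all 9.
P0 = {6,8,9} | {1,2,3,4,5,7}.
Refine {6,8,9} on symbol a: members go to different blocks, giving {8,9} and {6}.
On input a, block {1,2,3,4,5,7} splits into {1,2,4,5} and {3,7}.
No further refinement is possible. Final partition (4 blocks): {8,9} | {1,2,4,5} | {6} | {3,7}.
The equivalence class containing 5 is {1,2,4,5}, of size 4.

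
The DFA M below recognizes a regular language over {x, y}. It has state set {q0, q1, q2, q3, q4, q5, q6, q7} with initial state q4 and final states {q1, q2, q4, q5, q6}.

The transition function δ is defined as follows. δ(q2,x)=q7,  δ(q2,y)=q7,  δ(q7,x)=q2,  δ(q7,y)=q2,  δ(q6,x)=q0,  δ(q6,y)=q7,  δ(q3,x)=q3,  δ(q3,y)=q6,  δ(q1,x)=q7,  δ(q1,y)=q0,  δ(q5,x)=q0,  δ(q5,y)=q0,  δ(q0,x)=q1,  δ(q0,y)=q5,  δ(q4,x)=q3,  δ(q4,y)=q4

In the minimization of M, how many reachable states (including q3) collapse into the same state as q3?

All states are reachable from the start state.
Initial partition by acceptance: {q1,q2,q4,q5,q6} | {q0,q3,q7}.
Refine {q1,q2,q4,q5,q6} on symbol y: members go to different blocks, giving {q1,q2,q5,q6} and {q4}.
Split {q0,q3,q7} by δ(·,x) → {q0,q7} and {q3}.
Stable partition: {q1,q2,q5,q6} | {q0,q7} | {q4} | {q3} — 4 equivalence classes.
State q3 belongs to the block {q3}, which has 1 states.

1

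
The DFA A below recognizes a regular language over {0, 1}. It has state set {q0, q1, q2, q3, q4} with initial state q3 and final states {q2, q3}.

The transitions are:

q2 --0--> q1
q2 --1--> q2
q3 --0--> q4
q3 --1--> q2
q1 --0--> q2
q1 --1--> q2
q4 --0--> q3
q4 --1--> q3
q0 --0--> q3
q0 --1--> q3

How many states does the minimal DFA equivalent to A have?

2

Reachable states from the start: {q1,q2,q3,q4}. Unreachable: {q0} — drop them.
Start with accepting vs non-accepting: {q2,q3} | {q1,q4}.
No further refinement is possible. Final partition (2 blocks): {q2,q3} | {q1,q4}.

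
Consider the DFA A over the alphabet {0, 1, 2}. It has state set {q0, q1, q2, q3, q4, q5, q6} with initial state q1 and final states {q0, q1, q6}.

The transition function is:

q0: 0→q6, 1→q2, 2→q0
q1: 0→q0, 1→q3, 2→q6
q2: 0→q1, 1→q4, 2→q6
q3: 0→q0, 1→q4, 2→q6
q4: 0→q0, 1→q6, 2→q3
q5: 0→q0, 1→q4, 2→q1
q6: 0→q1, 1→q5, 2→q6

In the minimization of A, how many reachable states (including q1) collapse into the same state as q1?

Every state is reachable, so we keep all 7.
Start with accepting vs non-accepting: {q0,q1,q6} | {q2,q3,q4,q5}.
Refine {q2,q3,q4,q5} on symbol 1: members go to different blocks, giving {q2,q3,q5} and {q4}.
Stable partition: {q0,q1,q6} | {q2,q3,q5} | {q4} — 3 equivalence classes.
The equivalence class containing q1 is {q0,q1,q6}, of size 3.

3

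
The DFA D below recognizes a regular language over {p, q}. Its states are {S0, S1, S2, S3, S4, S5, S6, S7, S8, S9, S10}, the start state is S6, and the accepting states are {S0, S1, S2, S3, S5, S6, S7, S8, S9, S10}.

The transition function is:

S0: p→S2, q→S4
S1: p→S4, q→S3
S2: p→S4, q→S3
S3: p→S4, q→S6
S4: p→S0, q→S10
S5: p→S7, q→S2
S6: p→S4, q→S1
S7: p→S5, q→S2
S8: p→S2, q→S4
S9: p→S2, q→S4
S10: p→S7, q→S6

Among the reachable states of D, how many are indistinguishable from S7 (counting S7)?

States {S8,S9} cannot be reached from the start state, so discard them.
Start with accepting vs non-accepting: {S0,S1,S2,S3,S5,S6,S7,S10} | {S4}.
Split {S0,S1,S2,S3,S5,S6,S7,S10} by δ(·,p) → {S0,S5,S7,S10} and {S1,S2,S3,S6}.
On input p, block {S0,S5,S7,S10} splits into {S5,S7,S10} and {S0}.
Stable partition: {S5,S7,S10} | {S4} | {S1,S2,S3,S6} | {S0} — 4 equivalence classes.
The equivalence class containing S7 is {S5,S7,S10}, of size 3.

3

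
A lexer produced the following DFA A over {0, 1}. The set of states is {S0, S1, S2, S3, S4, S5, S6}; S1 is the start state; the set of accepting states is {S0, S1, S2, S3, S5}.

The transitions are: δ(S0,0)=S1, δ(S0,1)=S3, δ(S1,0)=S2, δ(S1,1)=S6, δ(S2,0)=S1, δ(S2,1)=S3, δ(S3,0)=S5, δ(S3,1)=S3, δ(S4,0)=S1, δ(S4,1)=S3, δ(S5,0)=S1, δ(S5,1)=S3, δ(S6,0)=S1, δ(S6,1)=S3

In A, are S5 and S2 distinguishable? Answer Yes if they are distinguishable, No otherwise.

Reachable states from the start: {S1,S2,S3,S5,S6}. Unreachable: {S0,S4} — drop them.
Start with accepting vs non-accepting: {S1,S2,S3,S5} | {S6}.
Split {S1,S2,S3,S5} by δ(·,1) → {S2,S3,S5} and {S1}.
Split {S2,S3,S5} by δ(·,0) → {S2,S5} and {S3}.
The partition is now stable with 4 blocks: {S2,S5} | {S6} | {S1} | {S3}.
S5 and S2 lie in the same block of the stable partition, so they are equivalent — no string distinguishes them.

No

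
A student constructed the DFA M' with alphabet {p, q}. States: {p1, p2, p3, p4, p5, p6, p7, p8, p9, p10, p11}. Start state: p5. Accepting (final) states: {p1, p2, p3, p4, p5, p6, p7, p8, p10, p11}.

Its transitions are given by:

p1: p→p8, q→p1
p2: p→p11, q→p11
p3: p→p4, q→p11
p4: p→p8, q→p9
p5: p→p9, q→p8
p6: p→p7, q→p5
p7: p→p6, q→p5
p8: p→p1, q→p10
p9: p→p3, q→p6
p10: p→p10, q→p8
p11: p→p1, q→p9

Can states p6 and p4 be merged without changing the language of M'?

No

Reachable states from the start: {p1,p3,p4,p5,p6,p7,p8,p9,p10,p11}. Unreachable: {p2} — drop them.
Initial partition by acceptance: {p1,p3,p4,p5,p6,p7,p8,p10,p11} | {p9}.
On input p, block {p1,p3,p4,p5,p6,p7,p8,p10,p11} splits into {p1,p3,p4,p6,p7,p8,p10,p11} and {p5}.
Refine {p1,p3,p4,p6,p7,p8,p10,p11} on symbol q: members go to different blocks, giving {p1,p3,p8,p10} and {p4,p11} and {p6,p7}.
Split {p1,p3,p8,p10} by δ(·,p) → {p1,p8,p10} and {p3}.
No further refinement is possible. Final partition (6 blocks): {p1,p8,p10} | {p9} | {p5} | {p4,p11} | {p6,p7} | {p3}.
p6 and p4 end up in different blocks, so they are distinguishable. For instance, the string 'q' is accepted from only p6.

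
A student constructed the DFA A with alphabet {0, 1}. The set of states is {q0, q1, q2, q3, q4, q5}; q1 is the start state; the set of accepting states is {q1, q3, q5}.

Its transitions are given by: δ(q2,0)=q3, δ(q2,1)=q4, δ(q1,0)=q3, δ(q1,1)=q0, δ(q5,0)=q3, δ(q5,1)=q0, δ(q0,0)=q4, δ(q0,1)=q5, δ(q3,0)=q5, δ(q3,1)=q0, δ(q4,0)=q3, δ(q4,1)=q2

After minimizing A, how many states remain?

3

Start with accepting vs non-accepting: {q1,q3,q5} | {q0,q2,q4}.
On input 0, block {q0,q2,q4} splits into {q2,q4} and {q0}.
No further refinement is possible. Final partition (3 blocks): {q1,q3,q5} | {q2,q4} | {q0}.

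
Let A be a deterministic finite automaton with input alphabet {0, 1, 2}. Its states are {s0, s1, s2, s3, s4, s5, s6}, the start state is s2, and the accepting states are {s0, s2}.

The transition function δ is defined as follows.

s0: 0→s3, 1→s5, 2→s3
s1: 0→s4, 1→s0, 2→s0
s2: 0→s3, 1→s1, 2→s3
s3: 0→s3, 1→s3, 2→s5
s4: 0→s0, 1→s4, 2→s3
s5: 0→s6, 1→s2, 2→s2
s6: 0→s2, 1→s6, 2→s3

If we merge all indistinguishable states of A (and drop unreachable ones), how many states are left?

4

Every state is reachable, so we keep all 7.
P0 = {s0,s2} | {s1,s3,s4,s5,s6}.
Split {s1,s3,s4,s5,s6} by δ(·,0) → {s1,s3,s5} and {s4,s6}.
Split {s1,s3,s5} by δ(·,0) → {s1,s5} and {s3}.
The partition is now stable with 4 blocks: {s0,s2} | {s1,s5} | {s4,s6} | {s3}.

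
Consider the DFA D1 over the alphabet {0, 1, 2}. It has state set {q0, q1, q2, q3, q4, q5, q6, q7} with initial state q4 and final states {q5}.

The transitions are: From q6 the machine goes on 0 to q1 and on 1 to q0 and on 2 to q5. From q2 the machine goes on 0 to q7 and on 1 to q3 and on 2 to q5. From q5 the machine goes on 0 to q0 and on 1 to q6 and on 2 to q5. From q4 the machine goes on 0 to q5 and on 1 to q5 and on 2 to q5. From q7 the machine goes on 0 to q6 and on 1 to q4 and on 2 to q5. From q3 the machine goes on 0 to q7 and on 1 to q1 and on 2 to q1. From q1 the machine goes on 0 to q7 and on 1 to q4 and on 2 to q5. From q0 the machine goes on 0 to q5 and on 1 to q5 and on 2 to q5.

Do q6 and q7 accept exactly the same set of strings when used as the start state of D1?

Yes

Reachable states from the start: {q0,q1,q4,q5,q6,q7}. Unreachable: {q2,q3} — drop them.
P0 = {q5} | {q0,q1,q4,q6,q7}.
On input 0, block {q0,q1,q4,q6,q7} splits into {q1,q6,q7} and {q0,q4}.
Stable partition: {q5} | {q1,q6,q7} | {q0,q4} — 3 equivalence classes.
q6 and q7 lie in the same block of the stable partition, so they are equivalent — no string distinguishes them.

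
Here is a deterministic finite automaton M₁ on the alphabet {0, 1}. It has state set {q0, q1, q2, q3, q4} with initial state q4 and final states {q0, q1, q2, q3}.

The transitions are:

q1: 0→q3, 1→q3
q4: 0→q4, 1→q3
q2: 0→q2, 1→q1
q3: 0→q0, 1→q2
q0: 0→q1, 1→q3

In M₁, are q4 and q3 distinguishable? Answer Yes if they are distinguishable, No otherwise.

Yes

Every state is reachable, so we keep all 5.
Start with accepting vs non-accepting: {q0,q1,q2,q3} | {q4}.
No further refinement is possible. Final partition (2 blocks): {q0,q1,q2,q3} | {q4}.
q4 and q3 end up in different blocks, so they are distinguishable. For instance, the string 'ε' is accepted from only q3.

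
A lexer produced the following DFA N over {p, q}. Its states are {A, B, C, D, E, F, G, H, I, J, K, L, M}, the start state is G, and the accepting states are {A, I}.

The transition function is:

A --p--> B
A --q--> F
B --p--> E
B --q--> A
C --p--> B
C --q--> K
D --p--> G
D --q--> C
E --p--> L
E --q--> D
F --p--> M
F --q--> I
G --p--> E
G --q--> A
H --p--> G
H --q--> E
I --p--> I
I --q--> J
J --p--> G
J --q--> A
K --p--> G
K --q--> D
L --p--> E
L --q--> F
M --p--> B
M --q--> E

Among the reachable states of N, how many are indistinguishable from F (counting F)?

1

States {H} cannot be reached from the start state, so discard them.
Initial partition by acceptance: {A,I} | {B,C,D,E,F,G,J,K,L,M}.
Split {A,I} by δ(·,p) → {A} and {I}.
Split {B,C,D,E,F,G,J,K,L,M} by δ(·,q) → {C,D,E,K,L,M} and {B,G,J} and {F}.
Refine {C,D,E,K,L,M} on symbol p: members go to different blocks, giving {C,D,K,M} and {E,L}.
On input q, block {C,D,K,M} splits into {C,D,K} and {M}.
Refine {B,G,J} on symbol p: members go to different blocks, giving {B,G} and {J}.
Refine {E,L} on symbol q: members go to different blocks, giving {E} and {L}.
The partition is now stable with 9 blocks: {A} | {C,D,K} | {I} | {B,G} | {F} | {E} | {M} | {J} | {L}.
The equivalence class containing F is {F}, of size 1.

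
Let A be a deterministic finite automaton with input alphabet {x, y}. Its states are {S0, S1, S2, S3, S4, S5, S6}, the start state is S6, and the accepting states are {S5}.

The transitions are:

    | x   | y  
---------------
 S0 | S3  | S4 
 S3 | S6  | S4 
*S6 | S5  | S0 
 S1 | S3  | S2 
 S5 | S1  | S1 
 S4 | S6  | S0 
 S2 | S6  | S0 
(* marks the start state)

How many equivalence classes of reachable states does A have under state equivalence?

5

Initial partition by acceptance: {S5} | {S0,S1,S2,S3,S4,S6}.
Refine {S0,S1,S2,S3,S4,S6} on symbol x: members go to different blocks, giving {S0,S1,S2,S3,S4} and {S6}.
Split {S0,S1,S2,S3,S4} by δ(·,x) → {S2,S3,S4} and {S0,S1}.
Refine {S2,S3,S4} on symbol y: members go to different blocks, giving {S2,S4} and {S3}.
The partition is now stable with 5 blocks: {S5} | {S2,S4} | {S6} | {S0,S1} | {S3}.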